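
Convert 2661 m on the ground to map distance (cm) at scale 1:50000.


map_cm = 2661 * 100 / 50000 = 5.322 cm ≈ 5.32 cm

5.32 cm


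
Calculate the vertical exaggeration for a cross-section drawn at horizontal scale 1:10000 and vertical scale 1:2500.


VE = horizontal_scale / vertical_scale = 10000 / 2500 = 4.0

4.0x


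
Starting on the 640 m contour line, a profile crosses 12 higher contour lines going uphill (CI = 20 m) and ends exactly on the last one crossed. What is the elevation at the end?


elevation = 640 + 12 * 20 = 880 m

880 m


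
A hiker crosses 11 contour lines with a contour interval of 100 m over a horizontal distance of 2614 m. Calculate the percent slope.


elevation change = 11 * 100 = 1100 m
slope = 1100 / 2614 * 100 = 42.1%

42.1%


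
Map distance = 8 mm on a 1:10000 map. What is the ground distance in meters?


ground = 8 mm * 10000 / 1000 = 80.0 m

80.0 m


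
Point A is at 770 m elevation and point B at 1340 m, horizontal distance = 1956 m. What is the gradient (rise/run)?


gradient = (1340 - 770) / 1956 = 570 / 1956 = 0.2914

0.2914


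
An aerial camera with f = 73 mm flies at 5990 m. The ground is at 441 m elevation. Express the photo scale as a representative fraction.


scale = f / (H - h) = 73 mm / 5549 m = 73 / 5549000 = 1:76014

1:76014


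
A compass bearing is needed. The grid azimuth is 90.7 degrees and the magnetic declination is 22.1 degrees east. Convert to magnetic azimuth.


magnetic azimuth = grid azimuth - declination (east +ve)
mag_az = 90.7 - 22.1 = 68.6 degrees

68.6 degrees


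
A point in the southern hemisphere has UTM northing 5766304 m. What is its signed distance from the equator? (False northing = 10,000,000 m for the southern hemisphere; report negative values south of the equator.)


For southern: actual = 5766304 - 10000000 = -4233696 m

-4233696 m


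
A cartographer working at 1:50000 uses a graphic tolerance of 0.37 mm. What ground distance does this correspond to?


ground = 0.37 mm * 50000 / 1000 = 18.5 m

18.5 m


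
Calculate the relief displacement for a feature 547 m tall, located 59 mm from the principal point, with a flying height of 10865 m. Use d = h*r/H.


d = h * r / H = 547 * 59 / 10865 = 2.97 mm

2.97 mm


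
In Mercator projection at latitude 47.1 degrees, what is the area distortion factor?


area_distortion = 1/cos^2(47.1) = 2.158

2.158


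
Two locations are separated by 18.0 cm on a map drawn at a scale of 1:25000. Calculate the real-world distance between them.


ground = 18.0 cm * 25000 / 100 = 4500.0 m = 4.5 km

4.5 km


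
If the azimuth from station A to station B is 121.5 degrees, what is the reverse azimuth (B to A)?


back azimuth = (121.5 + 180) mod 360 = 301.5 degrees

301.5 degrees


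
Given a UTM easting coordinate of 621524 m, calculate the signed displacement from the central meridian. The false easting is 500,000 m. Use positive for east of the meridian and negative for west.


displacement = 621524 - 500000 = 121524 m

121524 m


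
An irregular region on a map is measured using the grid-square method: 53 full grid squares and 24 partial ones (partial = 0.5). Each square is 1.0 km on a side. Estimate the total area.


effective squares = 53 + 24 * 0.5 = 65.0
area = 65.0 * 1.0 = 65.0 km^2

65.0 km^2


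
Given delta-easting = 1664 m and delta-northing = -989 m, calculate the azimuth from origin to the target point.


az = atan2(1664, -989) = 120.7 deg
adjusted to 0-360: 120.7 degrees

120.7 degrees


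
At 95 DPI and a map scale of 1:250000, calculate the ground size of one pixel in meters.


pixel_cm = 2.54 / 95 ≈ 0.026737 cm
ground = pixel_cm * 250000 / 100 = 2.54 * 250000 / (95 * 100) = 635000 / 9500 ≈ 66.84 m

66.84 m


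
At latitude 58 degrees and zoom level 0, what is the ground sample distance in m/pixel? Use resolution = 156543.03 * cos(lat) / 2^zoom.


res = 156543.03 * cos(58) / 2^0 = 156543.03 * 0.52991926 / 1 = 82955.17 m/pixel

82955.17 m/pixel


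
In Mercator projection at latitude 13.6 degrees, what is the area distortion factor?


area_distortion = 1/cos^2(13.6) = 1.059

1.059


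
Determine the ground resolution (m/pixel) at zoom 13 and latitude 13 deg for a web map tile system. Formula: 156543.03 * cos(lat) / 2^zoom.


res = 156543.03 * cos(13) / 2^13 = 156543.03 * 0.97437006 / 8192 = 18.62 m/pixel

18.62 m/pixel


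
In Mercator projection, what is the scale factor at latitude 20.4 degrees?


SF = 1 / cos(20.4) = 1 / 0.937282 = 1.067

1.067


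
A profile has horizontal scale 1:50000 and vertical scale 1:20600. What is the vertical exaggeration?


VE = horizontal_scale / vertical_scale = 50000 / 20600 ≈ 2.4

2.4x


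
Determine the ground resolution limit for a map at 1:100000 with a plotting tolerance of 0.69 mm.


ground = 0.69 mm * 100000 / 1000 = 69.0 m

69.0 m


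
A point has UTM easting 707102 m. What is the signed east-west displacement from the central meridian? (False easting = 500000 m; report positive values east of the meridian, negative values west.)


displacement = 707102 - 500000 = 207102 m

207102 m


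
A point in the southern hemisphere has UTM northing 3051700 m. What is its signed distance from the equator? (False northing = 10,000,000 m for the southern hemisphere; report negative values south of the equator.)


For southern: actual = 3051700 - 10000000 = -6948300 m

-6948300 m


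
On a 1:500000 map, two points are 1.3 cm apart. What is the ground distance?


ground = 1.3 cm * 500000 / 100 = 6500.0 m = 6.5 km

6.5 km


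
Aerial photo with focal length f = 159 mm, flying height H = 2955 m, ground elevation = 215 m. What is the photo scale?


scale = f / (H - h) = 159 mm / 2740 m = 159 / 2740000 = 1:17233

1:17233


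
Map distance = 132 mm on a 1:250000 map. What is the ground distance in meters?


ground = 132 mm * 250000 / 1000 = 33000.0 m

33000.0 m


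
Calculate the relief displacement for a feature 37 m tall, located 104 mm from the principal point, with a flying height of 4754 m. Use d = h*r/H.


d = h * r / H = 37 * 104 / 4754 = 0.81 mm

0.81 mm


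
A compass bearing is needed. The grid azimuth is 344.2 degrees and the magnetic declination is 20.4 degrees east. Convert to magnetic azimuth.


magnetic azimuth = grid azimuth - declination (east +ve)
mag_az = 344.2 - 20.4 = 323.8 degrees

323.8 degrees


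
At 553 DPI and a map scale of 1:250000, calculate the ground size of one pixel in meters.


pixel_cm = 2.54 / 553 ≈ 0.004593 cm
ground = pixel_cm * 250000 / 100 = 2.54 * 250000 / (553 * 100) = 635000 / 55300 ≈ 11.48 m

11.48 m


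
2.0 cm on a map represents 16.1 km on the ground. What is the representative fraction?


ground = 16.1 km = 1610000 cm; RF denominator = ground / map = 1610000 / 2.0 = 805000; RF = 1:805000

1:805000


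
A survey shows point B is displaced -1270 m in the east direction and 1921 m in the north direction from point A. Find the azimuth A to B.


az = atan2(-1270, 1921) = -33.5 deg
adjusted to 0-360: 326.5 degrees

326.5 degrees


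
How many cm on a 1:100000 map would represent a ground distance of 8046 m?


map_cm = 8046 * 100 / 100000 = 8.046 cm ≈ 8.05 cm

8.05 cm


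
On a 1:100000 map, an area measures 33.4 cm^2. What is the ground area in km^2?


ground_area = 33.4 * (100000/100)^2 = 33400000.0 m^2 = 33.4 km^2

33.4 km^2


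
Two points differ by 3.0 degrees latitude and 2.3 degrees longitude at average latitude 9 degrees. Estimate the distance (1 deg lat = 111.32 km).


dlat_km = 3.0 * 111.32 = 333.96
dlon_km = 2.3 * 111.32 * cos(9) ≈ 252.884
dist = sqrt(333.96^2 + 252.884^2) ≈ 418.9 km

418.9 km


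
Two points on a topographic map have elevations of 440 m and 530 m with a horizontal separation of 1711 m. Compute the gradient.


gradient = (530 - 440) / 1711 = 90 / 1711 = 0.0526

0.0526


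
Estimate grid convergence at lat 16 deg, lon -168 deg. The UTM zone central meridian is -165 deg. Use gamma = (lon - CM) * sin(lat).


gamma = (-168 - -165) * sin(16) = -3 * 0.275637 = -0.827 degrees

-0.827 degrees


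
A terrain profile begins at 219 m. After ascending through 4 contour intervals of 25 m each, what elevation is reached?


elevation = 219 + 4 * 25 = 319 m

319 m


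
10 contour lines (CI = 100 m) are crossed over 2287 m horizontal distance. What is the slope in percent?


elevation change = 10 * 100 = 1000 m
slope = 1000 / 2287 * 100 = 43.7%

43.7%


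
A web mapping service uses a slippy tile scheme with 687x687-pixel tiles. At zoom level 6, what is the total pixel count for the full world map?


tiles per axis = 2^6 = 64
total tiles = 64^2 = 4096
pixels per axis = 64 * 687 = 43968
total pixels = 43968^2 = 1933185024

1933185024 pixels


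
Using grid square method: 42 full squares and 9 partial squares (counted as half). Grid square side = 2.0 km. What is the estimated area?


effective squares = 42 + 9 * 0.5 = 46.5
area = 46.5 * 4.0 = 186.0 km^2

186.0 km^2


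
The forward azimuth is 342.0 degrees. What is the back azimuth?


back azimuth = (342.0 + 180) mod 360 = 162.0 degrees

162.0 degrees


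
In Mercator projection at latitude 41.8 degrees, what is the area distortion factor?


area_distortion = 1/cos^2(41.8) = 1.799

1.799


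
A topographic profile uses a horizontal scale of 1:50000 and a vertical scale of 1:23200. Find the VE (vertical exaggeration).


VE = horizontal_scale / vertical_scale = 50000 / 23200 ≈ 2.2

2.2x


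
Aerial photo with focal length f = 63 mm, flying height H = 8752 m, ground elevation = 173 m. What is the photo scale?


scale = f / (H - h) = 63 mm / 8579 m = 63 / 8579000 = 1:136175

1:136175


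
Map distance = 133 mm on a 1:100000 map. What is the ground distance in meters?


ground = 133 mm * 100000 / 1000 = 13300.0 m

13300.0 m


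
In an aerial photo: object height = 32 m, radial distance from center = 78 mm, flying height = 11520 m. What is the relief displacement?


d = h * r / H = 32 * 78 / 11520 = 0.22 mm

0.22 mm


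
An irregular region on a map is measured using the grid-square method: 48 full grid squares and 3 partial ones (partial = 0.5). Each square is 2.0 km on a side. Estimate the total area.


effective squares = 48 + 3 * 0.5 = 49.5
area = 49.5 * 4.0 = 198.0 km^2

198.0 km^2


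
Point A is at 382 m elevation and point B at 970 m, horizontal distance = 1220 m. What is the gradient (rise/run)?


gradient = (970 - 382) / 1220 = 588 / 1220 = 0.482

0.482


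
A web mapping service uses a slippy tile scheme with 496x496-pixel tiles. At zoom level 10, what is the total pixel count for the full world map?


tiles per axis = 2^10 = 1024
total tiles = 1024^2 = 1048576
pixels per axis = 1024 * 496 = 507904
total pixels = 507904^2 = 257966473216

257966473216 pixels


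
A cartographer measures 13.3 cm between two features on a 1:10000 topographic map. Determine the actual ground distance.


ground = 13.3 cm * 10000 / 100 = 1330.0 m = 1.33 km

1.33 km


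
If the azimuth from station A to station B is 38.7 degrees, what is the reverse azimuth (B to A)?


back azimuth = (38.7 + 180) mod 360 = 218.7 degrees

218.7 degrees


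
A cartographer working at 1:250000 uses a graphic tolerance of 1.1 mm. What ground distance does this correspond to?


ground = 1.1 mm * 250000 / 1000 = 275.0 m

275.0 m


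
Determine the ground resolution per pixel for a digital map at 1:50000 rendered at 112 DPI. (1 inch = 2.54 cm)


pixel_cm = 2.54 / 112 ≈ 0.022679 cm
ground = pixel_cm * 50000 / 100 = 2.54 * 50000 / (112 * 100) = 127000 / 11200 ≈ 11.34 m

11.34 m


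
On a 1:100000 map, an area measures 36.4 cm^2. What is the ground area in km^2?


ground_area = 36.4 * (100000/100)^2 = 36400000.0 m^2 = 36.4 km^2

36.4 km^2


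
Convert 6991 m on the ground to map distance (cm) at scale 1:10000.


map_cm = 6991 * 100 / 10000 = 69.91 cm

69.91 cm


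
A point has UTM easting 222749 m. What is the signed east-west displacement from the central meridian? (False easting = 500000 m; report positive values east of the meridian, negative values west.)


displacement = 222749 - 500000 = -277251 m

-277251 m


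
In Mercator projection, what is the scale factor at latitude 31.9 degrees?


SF = 1 / cos(31.9) = 1 / 0.848972 = 1.178

1.178


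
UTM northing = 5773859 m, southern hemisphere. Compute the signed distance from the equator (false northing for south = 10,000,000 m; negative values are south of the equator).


For southern: actual = 5773859 - 10000000 = -4226141 m

-4226141 m


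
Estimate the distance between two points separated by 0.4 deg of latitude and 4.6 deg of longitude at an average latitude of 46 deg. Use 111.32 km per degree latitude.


dlat_km = 0.4 * 111.32 = 44.528
dlon_km = 4.6 * 111.32 * cos(46) ≈ 355.715
dist = sqrt(44.528^2 + 355.715^2) ≈ 358.5 km

358.5 km


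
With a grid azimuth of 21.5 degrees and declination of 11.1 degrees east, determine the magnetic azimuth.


magnetic azimuth = grid azimuth - declination (east +ve)
mag_az = 21.5 - 11.1 = 10.4 degrees

10.4 degrees


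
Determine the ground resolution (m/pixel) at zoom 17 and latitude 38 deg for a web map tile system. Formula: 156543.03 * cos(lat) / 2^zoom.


res = 156543.03 * cos(38) / 2^17 = 156543.03 * 0.78801075 / 131072 = 0.94 m/pixel

0.94 m/pixel


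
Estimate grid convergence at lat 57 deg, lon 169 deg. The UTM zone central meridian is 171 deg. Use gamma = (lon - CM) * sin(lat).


gamma = (169 - 171) * sin(57) = -2 * 0.838671 = -1.677 degrees

-1.677 degrees


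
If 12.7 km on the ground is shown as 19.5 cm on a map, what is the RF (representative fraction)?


ground = 12.7 km = 1270000 cm; RF denominator = ground / map = 1270000 / 19.5 ≈ 65128; RF = 1:65128

1:65128


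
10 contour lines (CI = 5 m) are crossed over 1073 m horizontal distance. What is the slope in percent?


elevation change = 10 * 5 = 50 m
slope = 50 / 1073 * 100 = 4.7%

4.7%


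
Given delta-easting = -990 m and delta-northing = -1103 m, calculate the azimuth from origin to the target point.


az = atan2(-990, -1103) = -138.1 deg
adjusted to 0-360: 221.9 degrees

221.9 degrees


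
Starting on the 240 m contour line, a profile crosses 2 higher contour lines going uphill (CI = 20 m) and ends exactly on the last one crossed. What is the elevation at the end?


elevation = 240 + 2 * 20 = 280 m

280 m


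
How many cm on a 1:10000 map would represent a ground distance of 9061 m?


map_cm = 9061 * 100 / 10000 = 90.61 cm

90.61 cm


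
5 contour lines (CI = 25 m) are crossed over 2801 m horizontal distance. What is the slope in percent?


elevation change = 5 * 25 = 125 m
slope = 125 / 2801 * 100 = 4.5%

4.5%


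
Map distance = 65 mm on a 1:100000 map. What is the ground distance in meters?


ground = 65 mm * 100000 / 1000 = 6500.0 m

6500.0 m


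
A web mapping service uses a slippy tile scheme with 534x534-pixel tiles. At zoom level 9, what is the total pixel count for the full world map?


tiles per axis = 2^9 = 512
total tiles = 512^2 = 262144
pixels per axis = 512 * 534 = 273408
total pixels = 273408^2 = 74751934464

74751934464 pixels


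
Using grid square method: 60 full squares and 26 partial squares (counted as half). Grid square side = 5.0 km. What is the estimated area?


effective squares = 60 + 26 * 0.5 = 73.0
area = 73.0 * 25.0 = 1825.0 km^2

1825.0 km^2


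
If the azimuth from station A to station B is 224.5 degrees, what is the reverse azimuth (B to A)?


back azimuth = (224.5 + 180) mod 360 = 44.5 degrees

44.5 degrees


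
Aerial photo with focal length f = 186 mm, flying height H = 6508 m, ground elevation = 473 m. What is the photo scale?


scale = f / (H - h) = 186 mm / 6035 m = 186 / 6035000 = 1:32446

1:32446


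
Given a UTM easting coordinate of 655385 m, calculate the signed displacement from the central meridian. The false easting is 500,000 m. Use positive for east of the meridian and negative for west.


displacement = 655385 - 500000 = 155385 m

155385 m


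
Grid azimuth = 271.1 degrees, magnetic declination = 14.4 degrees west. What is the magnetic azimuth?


magnetic azimuth = grid azimuth - declination (east +ve)
mag_az = 271.1 - -14.4 = 285.5 degrees

285.5 degrees


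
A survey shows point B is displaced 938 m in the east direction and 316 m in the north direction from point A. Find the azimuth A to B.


az = atan2(938, 316) = 71.4 deg
adjusted to 0-360: 71.4 degrees

71.4 degrees


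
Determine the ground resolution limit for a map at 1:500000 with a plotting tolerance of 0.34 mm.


ground = 0.34 mm * 500000 / 1000 = 170.0 m

170.0 m


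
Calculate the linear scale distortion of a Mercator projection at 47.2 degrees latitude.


SF = 1 / cos(47.2) = 1 / 0.679441 = 1.472

1.472


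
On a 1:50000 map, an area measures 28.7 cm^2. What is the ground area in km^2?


ground_area = 28.7 * (50000/100)^2 = 7175000.0 m^2 = 7.175 km^2

7.175 km^2


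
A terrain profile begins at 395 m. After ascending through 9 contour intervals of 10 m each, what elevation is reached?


elevation = 395 + 9 * 10 = 485 m

485 m


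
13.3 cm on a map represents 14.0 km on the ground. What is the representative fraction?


ground = 14.0 km = 1400000 cm; RF denominator = ground / map = 1400000 / 13.3 ≈ 105263; RF = 1:105263

1:105263


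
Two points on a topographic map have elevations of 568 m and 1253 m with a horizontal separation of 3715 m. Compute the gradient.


gradient = (1253 - 568) / 3715 = 685 / 3715 = 0.1844

0.1844


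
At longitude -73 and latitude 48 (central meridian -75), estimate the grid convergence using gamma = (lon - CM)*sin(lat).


gamma = (-73 - -75) * sin(48) = 2 * 0.743145 = 1.486 degrees

1.486 degrees


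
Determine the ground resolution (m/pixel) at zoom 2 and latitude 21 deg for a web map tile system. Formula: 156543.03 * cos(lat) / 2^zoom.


res = 156543.03 * cos(21) / 2^2 = 156543.03 * 0.93358043 / 4 = 36536.38 m/pixel

36536.38 m/pixel


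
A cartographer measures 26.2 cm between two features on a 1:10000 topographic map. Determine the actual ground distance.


ground = 26.2 cm * 10000 / 100 = 2620.0 m = 2.62 km

2.62 km


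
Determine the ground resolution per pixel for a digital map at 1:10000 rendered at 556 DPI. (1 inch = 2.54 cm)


pixel_cm = 2.54 / 556 ≈ 0.004568 cm
ground = pixel_cm * 10000 / 100 = 2.54 * 10000 / (556 * 100) = 25400 / 55600 ≈ 0.46 m

0.46 m


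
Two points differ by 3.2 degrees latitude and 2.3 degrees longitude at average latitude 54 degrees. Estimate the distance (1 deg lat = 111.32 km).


dlat_km = 3.2 * 111.32 = 356.224
dlon_km = 2.3 * 111.32 * cos(54) ≈ 150.494
dist = sqrt(356.224^2 + 150.494^2) ≈ 386.7 km

386.7 km


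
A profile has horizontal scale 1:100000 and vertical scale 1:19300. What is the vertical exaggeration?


VE = horizontal_scale / vertical_scale = 100000 / 19300 ≈ 5.2

5.2x


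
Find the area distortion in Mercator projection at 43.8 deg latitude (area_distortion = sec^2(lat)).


area_distortion = 1/cos^2(43.8) = 1.92

1.92


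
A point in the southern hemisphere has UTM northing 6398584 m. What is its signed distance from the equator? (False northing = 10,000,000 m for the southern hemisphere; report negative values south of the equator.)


For southern: actual = 6398584 - 10000000 = -3601416 m

-3601416 m


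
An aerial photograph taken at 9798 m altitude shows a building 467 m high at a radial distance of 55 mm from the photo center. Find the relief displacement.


d = h * r / H = 467 * 55 / 9798 = 2.62 mm

2.62 mm


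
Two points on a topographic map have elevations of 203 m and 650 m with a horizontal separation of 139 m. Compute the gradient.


gradient = (650 - 203) / 139 = 447 / 139 = 3.2158

3.2158


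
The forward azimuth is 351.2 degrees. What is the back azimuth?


back azimuth = (351.2 + 180) mod 360 = 171.2 degrees

171.2 degrees


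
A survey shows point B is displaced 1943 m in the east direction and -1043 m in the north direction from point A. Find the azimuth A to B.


az = atan2(1943, -1043) = 118.2 deg
adjusted to 0-360: 118.2 degrees

118.2 degrees


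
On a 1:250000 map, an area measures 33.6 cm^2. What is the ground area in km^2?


ground_area = 33.6 * (250000/100)^2 = 210000000.0 m^2 = 210.0 km^2

210.0 km^2


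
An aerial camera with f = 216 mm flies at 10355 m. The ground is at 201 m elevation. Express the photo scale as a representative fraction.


scale = f / (H - h) = 216 mm / 10154 m = 216 / 10154000 = 1:47009

1:47009


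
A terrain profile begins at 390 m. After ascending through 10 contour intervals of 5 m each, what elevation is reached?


elevation = 390 + 10 * 5 = 440 m

440 m


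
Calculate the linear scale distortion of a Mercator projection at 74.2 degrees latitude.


SF = 1 / cos(74.2) = 1 / 0.27228 = 3.673

3.673


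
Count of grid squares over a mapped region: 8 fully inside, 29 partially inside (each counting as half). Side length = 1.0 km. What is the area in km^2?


effective squares = 8 + 29 * 0.5 = 22.5
area = 22.5 * 1.0 = 22.5 km^2

22.5 km^2


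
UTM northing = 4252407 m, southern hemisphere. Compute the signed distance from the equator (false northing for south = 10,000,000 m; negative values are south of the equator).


For southern: actual = 4252407 - 10000000 = -5747593 m

-5747593 m


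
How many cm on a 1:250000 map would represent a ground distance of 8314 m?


map_cm = 8314 * 100 / 250000 = 3.3256 cm ≈ 3.33 cm

3.33 cm


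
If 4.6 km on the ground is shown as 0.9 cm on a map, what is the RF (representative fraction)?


ground = 4.6 km = 460000 cm; RF denominator = ground / map = 460000 / 0.9 ≈ 511111; RF = 1:511111

1:511111


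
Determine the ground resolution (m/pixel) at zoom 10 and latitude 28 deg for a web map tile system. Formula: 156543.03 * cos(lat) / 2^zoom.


res = 156543.03 * cos(28) / 2^10 = 156543.03 * 0.88294759 / 1024 = 134.98 m/pixel

134.98 m/pixel


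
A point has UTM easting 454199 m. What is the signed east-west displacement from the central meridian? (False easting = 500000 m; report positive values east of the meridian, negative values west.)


displacement = 454199 - 500000 = -45801 m

-45801 m


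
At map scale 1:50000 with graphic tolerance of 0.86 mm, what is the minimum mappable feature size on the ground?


ground = 0.86 mm * 50000 / 1000 = 43.0 m

43.0 m


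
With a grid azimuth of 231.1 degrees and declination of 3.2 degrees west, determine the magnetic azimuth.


magnetic azimuth = grid azimuth - declination (east +ve)
mag_az = 231.1 - -3.2 = 234.3 degrees

234.3 degrees


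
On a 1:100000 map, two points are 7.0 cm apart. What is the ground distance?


ground = 7.0 cm * 100000 / 100 = 7000.0 m = 7.0 km

7.0 km


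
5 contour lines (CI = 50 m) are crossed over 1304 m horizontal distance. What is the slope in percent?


elevation change = 5 * 50 = 250 m
slope = 250 / 1304 * 100 = 19.2%

19.2%


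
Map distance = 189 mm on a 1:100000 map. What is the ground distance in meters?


ground = 189 mm * 100000 / 1000 = 18900.0 m

18900.0 m


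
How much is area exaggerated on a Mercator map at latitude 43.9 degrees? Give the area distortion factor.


area_distortion = 1/cos^2(43.9) = 1.926

1.926


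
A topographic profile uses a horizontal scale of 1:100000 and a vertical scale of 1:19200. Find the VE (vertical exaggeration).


VE = horizontal_scale / vertical_scale = 100000 / 19200 ≈ 5.2

5.2x


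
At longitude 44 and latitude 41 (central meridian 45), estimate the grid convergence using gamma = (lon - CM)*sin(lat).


gamma = (44 - 45) * sin(41) = -1 * 0.656059 = -0.656 degrees

-0.656 degrees


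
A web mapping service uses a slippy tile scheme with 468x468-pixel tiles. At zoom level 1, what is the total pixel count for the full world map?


tiles per axis = 2^1 = 2
total tiles = 2^2 = 4
pixels per axis = 2 * 468 = 936
total pixels = 936^2 = 876096

876096 pixels


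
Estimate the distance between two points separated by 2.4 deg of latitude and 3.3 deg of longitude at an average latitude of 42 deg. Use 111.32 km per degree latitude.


dlat_km = 2.4 * 111.32 = 267.168
dlon_km = 3.3 * 111.32 * cos(42) ≈ 272.999
dist = sqrt(267.168^2 + 272.999^2) ≈ 382.0 km

382.0 km


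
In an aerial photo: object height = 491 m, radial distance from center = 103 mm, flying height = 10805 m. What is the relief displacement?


d = h * r / H = 491 * 103 / 10805 = 4.68 mm

4.68 mm


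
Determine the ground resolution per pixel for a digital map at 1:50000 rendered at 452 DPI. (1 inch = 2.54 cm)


pixel_cm = 2.54 / 452 ≈ 0.005619 cm
ground = pixel_cm * 50000 / 100 = 2.54 * 50000 / (452 * 100) = 127000 / 45200 ≈ 2.81 m

2.81 m


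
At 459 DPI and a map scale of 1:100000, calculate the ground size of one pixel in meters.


pixel_cm = 2.54 / 459 ≈ 0.005534 cm
ground = pixel_cm * 100000 / 100 = 2.54 * 100000 / (459 * 100) = 254000 / 45900 ≈ 5.53 m

5.53 m


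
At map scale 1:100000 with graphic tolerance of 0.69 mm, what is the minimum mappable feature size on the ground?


ground = 0.69 mm * 100000 / 1000 = 69.0 m

69.0 m


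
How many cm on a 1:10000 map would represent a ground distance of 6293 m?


map_cm = 6293 * 100 / 10000 = 62.93 cm

62.93 cm


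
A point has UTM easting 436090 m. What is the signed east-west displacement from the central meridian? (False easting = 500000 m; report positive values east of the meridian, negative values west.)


displacement = 436090 - 500000 = -63910 m

-63910 m


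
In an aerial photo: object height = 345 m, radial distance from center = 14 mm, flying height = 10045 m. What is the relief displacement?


d = h * r / H = 345 * 14 / 10045 = 0.48 mm

0.48 mm


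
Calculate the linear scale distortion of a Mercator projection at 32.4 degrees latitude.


SF = 1 / cos(32.4) = 1 / 0.844328 = 1.184

1.184


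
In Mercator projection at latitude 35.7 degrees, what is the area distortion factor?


area_distortion = 1/cos^2(35.7) = 1.516

1.516


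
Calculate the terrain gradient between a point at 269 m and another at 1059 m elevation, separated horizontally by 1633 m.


gradient = (1059 - 269) / 1633 = 790 / 1633 = 0.4838

0.4838


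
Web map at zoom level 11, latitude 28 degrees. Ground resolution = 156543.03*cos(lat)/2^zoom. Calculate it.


res = 156543.03 * cos(28) / 2^11 = 156543.03 * 0.88294759 / 2048 = 67.49 m/pixel

67.49 m/pixel


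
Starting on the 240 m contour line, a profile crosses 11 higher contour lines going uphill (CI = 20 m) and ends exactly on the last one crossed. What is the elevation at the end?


elevation = 240 + 11 * 20 = 460 m

460 m


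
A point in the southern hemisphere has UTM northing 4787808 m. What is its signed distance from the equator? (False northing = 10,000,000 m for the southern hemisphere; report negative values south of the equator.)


For southern: actual = 4787808 - 10000000 = -5212192 m

-5212192 m


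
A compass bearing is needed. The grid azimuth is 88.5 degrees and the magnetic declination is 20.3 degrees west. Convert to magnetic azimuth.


magnetic azimuth = grid azimuth - declination (east +ve)
mag_az = 88.5 - -20.3 = 108.8 degrees

108.8 degrees


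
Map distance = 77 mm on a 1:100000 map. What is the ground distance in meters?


ground = 77 mm * 100000 / 1000 = 7700.0 m

7700.0 m


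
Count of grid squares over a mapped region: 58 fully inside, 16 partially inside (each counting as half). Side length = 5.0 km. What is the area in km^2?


effective squares = 58 + 16 * 0.5 = 66.0
area = 66.0 * 25.0 = 1650.0 km^2

1650.0 km^2


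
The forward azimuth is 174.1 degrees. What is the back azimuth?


back azimuth = (174.1 + 180) mod 360 = 354.1 degrees

354.1 degrees


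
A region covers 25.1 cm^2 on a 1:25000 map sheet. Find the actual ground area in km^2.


ground_area = 25.1 * (25000/100)^2 = 1568750.0 m^2 = 1.56875 km^2 ≈ 1.569 km^2

1.569 km^2


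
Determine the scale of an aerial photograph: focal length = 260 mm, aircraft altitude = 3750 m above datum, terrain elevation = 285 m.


scale = f / (H - h) = 260 mm / 3465 m = 260 / 3465000 = 1:13327

1:13327


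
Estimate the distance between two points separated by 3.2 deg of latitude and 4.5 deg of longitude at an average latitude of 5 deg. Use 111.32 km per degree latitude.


dlat_km = 3.2 * 111.32 = 356.224
dlon_km = 4.5 * 111.32 * cos(5) ≈ 499.034
dist = sqrt(356.224^2 + 499.034^2) ≈ 613.1 km

613.1 km


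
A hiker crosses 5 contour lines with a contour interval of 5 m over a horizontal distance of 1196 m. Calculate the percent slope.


elevation change = 5 * 5 = 25 m
slope = 25 / 1196 * 100 = 2.1%

2.1%


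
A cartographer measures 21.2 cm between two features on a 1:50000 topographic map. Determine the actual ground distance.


ground = 21.2 cm * 50000 / 100 = 10600.0 m = 10.6 km

10.6 km


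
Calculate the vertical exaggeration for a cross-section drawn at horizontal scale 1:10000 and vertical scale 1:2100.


VE = horizontal_scale / vertical_scale = 10000 / 2100 ≈ 4.8

4.8x


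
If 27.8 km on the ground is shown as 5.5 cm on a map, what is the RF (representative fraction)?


ground = 27.8 km = 2780000 cm; RF denominator = ground / map = 2780000 / 5.5 ≈ 505455; RF = 1:505455

1:505455


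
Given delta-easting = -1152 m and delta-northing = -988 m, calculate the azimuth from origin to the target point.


az = atan2(-1152, -988) = -130.6 deg
adjusted to 0-360: 229.4 degrees

229.4 degrees


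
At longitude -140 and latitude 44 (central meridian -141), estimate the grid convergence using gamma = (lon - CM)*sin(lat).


gamma = (-140 - -141) * sin(44) = 1 * 0.694658 = 0.695 degrees

0.695 degrees


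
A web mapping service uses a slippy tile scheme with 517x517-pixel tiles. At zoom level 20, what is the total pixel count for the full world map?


tiles per axis = 2^20 = 1048576
total tiles = 1048576^2 = 1099511627776
pixels per axis = 1048576 * 517 = 542113792
total pixels = 542113792^2 = 293887363476619264

293887363476619264 pixels


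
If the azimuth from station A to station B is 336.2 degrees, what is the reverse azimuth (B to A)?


back azimuth = (336.2 + 180) mod 360 = 156.2 degrees

156.2 degrees


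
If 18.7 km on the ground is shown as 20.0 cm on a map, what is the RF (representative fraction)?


ground = 18.7 km = 1870000 cm; RF denominator = ground / map = 1870000 / 20.0 = 93500; RF = 1:93500

1:93500


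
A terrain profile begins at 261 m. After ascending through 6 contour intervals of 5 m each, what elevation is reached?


elevation = 261 + 6 * 5 = 291 m

291 m


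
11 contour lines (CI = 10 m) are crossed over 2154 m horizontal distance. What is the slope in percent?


elevation change = 11 * 10 = 110 m
slope = 110 / 2154 * 100 = 5.1%

5.1%


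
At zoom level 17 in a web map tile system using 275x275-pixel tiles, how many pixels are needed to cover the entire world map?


tiles per axis = 2^17 = 131072
total tiles = 131072^2 = 17179869184
pixels per axis = 131072 * 275 = 36044800
total pixels = 36044800^2 = 1299227607040000

1299227607040000 pixels


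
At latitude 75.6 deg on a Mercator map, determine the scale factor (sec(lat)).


SF = 1 / cos(75.6) = 1 / 0.24869 = 4.021

4.021


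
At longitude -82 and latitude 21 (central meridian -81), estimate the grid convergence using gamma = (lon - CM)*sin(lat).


gamma = (-82 - -81) * sin(21) = -1 * 0.358368 = -0.358 degrees

-0.358 degrees


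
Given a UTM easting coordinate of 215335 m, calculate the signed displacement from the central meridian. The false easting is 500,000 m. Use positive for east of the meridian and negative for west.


displacement = 215335 - 500000 = -284665 m

-284665 m


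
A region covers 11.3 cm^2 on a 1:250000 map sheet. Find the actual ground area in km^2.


ground_area = 11.3 * (250000/100)^2 = 70625000.0 m^2 = 70.625 km^2

70.625 km^2


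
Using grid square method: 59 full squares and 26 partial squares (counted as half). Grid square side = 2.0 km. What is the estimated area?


effective squares = 59 + 26 * 0.5 = 72.0
area = 72.0 * 4.0 = 288.0 km^2

288.0 km^2


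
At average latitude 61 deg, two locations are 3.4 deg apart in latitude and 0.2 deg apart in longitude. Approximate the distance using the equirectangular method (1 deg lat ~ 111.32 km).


dlat_km = 3.4 * 111.32 = 378.488
dlon_km = 0.2 * 111.32 * cos(61) ≈ 10.794
dist = sqrt(378.488^2 + 10.794^2) ≈ 378.6 km

378.6 km


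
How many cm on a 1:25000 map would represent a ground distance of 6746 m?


map_cm = 6746 * 100 / 25000 = 26.984 cm ≈ 26.98 cm

26.98 cm


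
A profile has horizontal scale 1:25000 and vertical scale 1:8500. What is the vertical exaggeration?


VE = horizontal_scale / vertical_scale = 25000 / 8500 ≈ 2.9

2.9x


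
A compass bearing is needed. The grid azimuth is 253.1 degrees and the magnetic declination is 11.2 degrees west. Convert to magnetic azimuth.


magnetic azimuth = grid azimuth - declination (east +ve)
mag_az = 253.1 - -11.2 = 264.3 degrees

264.3 degrees


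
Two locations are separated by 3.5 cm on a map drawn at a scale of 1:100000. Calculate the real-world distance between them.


ground = 3.5 cm * 100000 / 100 = 3500.0 m = 3.5 km

3.5 km


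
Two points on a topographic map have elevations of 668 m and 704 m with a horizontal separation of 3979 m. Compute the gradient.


gradient = (704 - 668) / 3979 = 36 / 3979 = 0.009

0.009


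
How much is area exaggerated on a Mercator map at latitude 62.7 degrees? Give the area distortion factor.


area_distortion = 1/cos^2(62.7) = 4.754

4.754


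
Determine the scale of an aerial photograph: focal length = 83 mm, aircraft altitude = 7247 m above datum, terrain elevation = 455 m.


scale = f / (H - h) = 83 mm / 6792 m = 83 / 6792000 = 1:81831

1:81831


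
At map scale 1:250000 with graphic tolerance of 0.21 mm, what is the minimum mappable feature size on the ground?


ground = 0.21 mm * 250000 / 1000 = 52.5 m

52.5 m


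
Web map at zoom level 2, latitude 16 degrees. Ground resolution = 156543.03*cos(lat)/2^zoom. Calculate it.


res = 156543.03 * cos(16) / 2^2 = 156543.03 * 0.9612617 / 4 = 37619.7 m/pixel

37619.7 m/pixel


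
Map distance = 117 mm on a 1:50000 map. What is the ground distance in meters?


ground = 117 mm * 50000 / 1000 = 5850.0 m

5850.0 m


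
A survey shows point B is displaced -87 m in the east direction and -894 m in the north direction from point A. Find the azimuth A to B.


az = atan2(-87, -894) = -174.4 deg
adjusted to 0-360: 185.6 degrees

185.6 degrees


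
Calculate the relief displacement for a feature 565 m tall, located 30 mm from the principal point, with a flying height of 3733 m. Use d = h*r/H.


d = h * r / H = 565 * 30 / 3733 = 4.54 mm

4.54 mm


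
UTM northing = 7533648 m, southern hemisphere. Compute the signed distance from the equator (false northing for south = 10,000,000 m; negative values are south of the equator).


For southern: actual = 7533648 - 10000000 = -2466352 m

-2466352 m


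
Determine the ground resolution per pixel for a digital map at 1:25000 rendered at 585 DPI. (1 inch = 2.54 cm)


pixel_cm = 2.54 / 585 ≈ 0.004342 cm
ground = pixel_cm * 25000 / 100 = 2.54 * 25000 / (585 * 100) = 63500 / 58500 ≈ 1.09 m

1.09 m


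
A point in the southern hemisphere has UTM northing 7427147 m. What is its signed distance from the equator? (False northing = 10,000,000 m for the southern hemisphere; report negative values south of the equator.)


For southern: actual = 7427147 - 10000000 = -2572853 m

-2572853 m


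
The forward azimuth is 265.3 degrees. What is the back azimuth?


back azimuth = (265.3 + 180) mod 360 = 85.3 degrees

85.3 degrees


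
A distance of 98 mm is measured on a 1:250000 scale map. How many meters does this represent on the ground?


ground = 98 mm * 250000 / 1000 = 24500.0 m

24500.0 m


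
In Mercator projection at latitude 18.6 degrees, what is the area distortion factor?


area_distortion = 1/cos^2(18.6) = 1.113

1.113


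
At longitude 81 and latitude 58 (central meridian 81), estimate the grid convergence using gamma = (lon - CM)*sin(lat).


gamma = (81 - 81) * sin(58) = 0 * 0.848048 = 0.0 degrees

0.0 degrees


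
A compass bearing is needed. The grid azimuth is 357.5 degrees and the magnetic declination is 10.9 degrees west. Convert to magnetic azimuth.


magnetic azimuth = grid azimuth - declination (east +ve)
mag_az = 357.5 - -10.9 = 8.4 degrees

8.4 degrees


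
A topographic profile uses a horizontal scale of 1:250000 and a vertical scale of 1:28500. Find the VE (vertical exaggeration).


VE = horizontal_scale / vertical_scale = 250000 / 28500 ≈ 8.8

8.8x


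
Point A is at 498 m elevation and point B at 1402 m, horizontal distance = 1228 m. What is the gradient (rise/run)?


gradient = (1402 - 498) / 1228 = 904 / 1228 = 0.7362

0.7362


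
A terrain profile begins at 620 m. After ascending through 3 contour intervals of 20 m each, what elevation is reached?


elevation = 620 + 3 * 20 = 680 m

680 m


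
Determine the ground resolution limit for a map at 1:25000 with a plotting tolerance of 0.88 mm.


ground = 0.88 mm * 25000 / 1000 = 22.0 m

22.0 m


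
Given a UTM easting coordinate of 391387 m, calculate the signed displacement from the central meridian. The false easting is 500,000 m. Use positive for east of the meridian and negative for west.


displacement = 391387 - 500000 = -108613 m

-108613 m


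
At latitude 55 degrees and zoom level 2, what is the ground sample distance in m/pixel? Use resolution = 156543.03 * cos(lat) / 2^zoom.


res = 156543.03 * cos(55) / 2^2 = 156543.03 * 0.57357644 / 4 = 22447.35 m/pixel

22447.35 m/pixel


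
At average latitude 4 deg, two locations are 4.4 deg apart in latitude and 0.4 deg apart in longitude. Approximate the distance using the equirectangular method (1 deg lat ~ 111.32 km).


dlat_km = 4.4 * 111.32 = 489.808
dlon_km = 0.4 * 111.32 * cos(4) ≈ 44.42
dist = sqrt(489.808^2 + 44.42^2) ≈ 491.8 km

491.8 km


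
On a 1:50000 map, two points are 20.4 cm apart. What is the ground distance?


ground = 20.4 cm * 50000 / 100 = 10200.0 m = 10.2 km

10.2 km


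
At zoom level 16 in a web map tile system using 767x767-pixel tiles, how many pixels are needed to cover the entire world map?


tiles per axis = 2^16 = 65536
total tiles = 65536^2 = 4294967296
pixels per axis = 65536 * 767 = 50266112
total pixels = 50266112^2 = 2526682015596544

2526682015596544 pixels


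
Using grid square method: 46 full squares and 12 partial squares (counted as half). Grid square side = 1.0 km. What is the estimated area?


effective squares = 46 + 12 * 0.5 = 52.0
area = 52.0 * 1.0 = 52.0 km^2

52.0 km^2


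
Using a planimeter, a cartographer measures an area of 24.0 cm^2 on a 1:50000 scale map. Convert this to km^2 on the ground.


ground_area = 24.0 * (50000/100)^2 = 6000000.0 m^2 = 6.0 km^2

6.0 km^2


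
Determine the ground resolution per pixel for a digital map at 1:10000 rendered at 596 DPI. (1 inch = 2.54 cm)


pixel_cm = 2.54 / 596 ≈ 0.004262 cm
ground = pixel_cm * 10000 / 100 = 2.54 * 10000 / (596 * 100) = 25400 / 59600 ≈ 0.43 m

0.43 m
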